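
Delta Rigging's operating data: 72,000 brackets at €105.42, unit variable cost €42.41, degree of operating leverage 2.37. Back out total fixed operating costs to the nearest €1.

Total contribution margin = 72,000 × €63.01 = €4,536,720.00.
DOL = contribution / EBIT, so EBIT = €4,536,720.00 / 2.37 = €1,914,227.85.
And FC = contribution − EBIT = €4,536,720.00 − €1,914,227.85 = €2,622,492.

€2,622,492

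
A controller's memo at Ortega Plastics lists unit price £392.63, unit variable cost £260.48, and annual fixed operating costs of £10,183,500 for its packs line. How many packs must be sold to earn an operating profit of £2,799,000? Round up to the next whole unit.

Unit CM = price − variable cost = £392.63 − £260.48 = £132.15.
Required volume = (fixed costs + target profit) ÷ CM = (£10,183,500 + £2,799,000) ÷ £132.15 = 98,240.64, so 98,241 packs.

98,241 packs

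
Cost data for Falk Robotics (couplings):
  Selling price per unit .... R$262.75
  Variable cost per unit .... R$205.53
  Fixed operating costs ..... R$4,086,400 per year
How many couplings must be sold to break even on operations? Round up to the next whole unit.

71,416 couplings

Contribution margin per unit = R$262.75 − R$205.53 = R$57.22.
Break-even volume = fixed costs ÷ CM per unit = R$4,086,400 ÷ R$57.22 = 71,415.59, so 71,416 couplings.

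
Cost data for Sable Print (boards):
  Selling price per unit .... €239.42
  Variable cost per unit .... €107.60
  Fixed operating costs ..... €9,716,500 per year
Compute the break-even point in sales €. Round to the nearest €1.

CM per unit = €239.42 − €107.60 = €131.82; CM ratio = €131.82 / €239.42 = 0.5506.
Break-even sales = FC ÷ CM ratio = €9,716,500 × €239.42 / €131.82 = €17,647,735.

€17,647,735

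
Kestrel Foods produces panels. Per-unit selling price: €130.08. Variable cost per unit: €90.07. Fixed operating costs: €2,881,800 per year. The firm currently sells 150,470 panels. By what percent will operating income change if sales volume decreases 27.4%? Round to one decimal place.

At 150,470 units, contribution = 150,470 × €40.01 = €6,020,304.70.
EBIT = €6,020,304.70 − €2,881,800 = €3,138,504.70.
So DOL = total CM / EBIT = €6,020,304.70 / €3,138,504.70 = 1.9182.
So EBIT moves 1.9182 × (-27.4%) = -52.6%.

-52.6%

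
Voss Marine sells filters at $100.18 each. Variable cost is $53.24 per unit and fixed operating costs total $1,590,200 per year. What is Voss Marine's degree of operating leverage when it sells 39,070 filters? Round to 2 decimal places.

7.52

Total contribution margin = 39,070 × $46.94 = $1,833,945.80.
EBIT = $1,833,945.80 − $1,590,200 = $243,745.80.
Degree of operating leverage = $1,833,945.80 / $243,745.80 = 7.5240.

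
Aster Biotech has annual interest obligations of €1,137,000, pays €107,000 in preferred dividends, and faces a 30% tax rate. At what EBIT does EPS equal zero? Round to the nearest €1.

€1,289,857

Grossing the preferred dividend up to pre-tax terms: €107,000 / (1 − 0.30) = €152,857.14.
EPS = 0 when EBIT covers interest plus the pre-tax preferred burden: €1,137,000 + €152,857.14 = €1,289,857.14.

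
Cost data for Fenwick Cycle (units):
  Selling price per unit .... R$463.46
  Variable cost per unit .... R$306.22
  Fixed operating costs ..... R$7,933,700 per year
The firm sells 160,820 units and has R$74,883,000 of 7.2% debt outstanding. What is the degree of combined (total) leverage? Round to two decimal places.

At 160,820 units, contribution = 160,820 × R$157.24 = R$25,287,336.80.
EBIT = R$25,287,336.80 − R$7,933,700 = R$17,353,636.80. Interest = R$5,391,576.00.
DOL = R$25,287,336.80 ÷ R$17,353,636.80 = 1.4572; DFL = R$17,353,636.80 ÷ R$11,962,060.80 = 1.4507.
Combined leverage = 1.4572 × 1.4507 = 2.1140.

2.11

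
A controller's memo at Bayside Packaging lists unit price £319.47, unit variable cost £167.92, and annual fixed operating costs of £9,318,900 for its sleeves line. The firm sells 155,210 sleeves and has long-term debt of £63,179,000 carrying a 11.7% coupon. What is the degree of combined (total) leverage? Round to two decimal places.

3.45

Total contribution margin = 155,210 × £151.55 = £23,522,075.50.
Subtracting fixed costs: EBIT = £23,522,075.50 − £9,318,900 = £14,203,175.50. Interest = £7,391,943.00, so EBIT − I = £6,811,232.50.
Degree of total leverage = total CM / (EBIT − interest) = £23,522,075.50 / £6,811,232.50 = 3.4534.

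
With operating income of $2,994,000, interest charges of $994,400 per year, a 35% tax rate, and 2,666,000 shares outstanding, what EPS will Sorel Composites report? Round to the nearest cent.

Pre-tax income = $2,994,000 − $994,400.00 = $1,999,600.00.
Net income = $1,999,600.00 × (1 − 0.35) = $1,299,740.00.
EPS = $1,299,740.00 ÷ 2,666,000 = $0.49.

$0.49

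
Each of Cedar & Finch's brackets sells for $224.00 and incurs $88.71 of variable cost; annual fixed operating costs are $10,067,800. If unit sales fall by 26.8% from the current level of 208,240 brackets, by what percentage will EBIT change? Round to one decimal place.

Contribution at this volume is 208,240 × $135.29 = $28,172,789.60.
Operating income = contribution − fixed costs = $28,172,789.60 − $10,067,800 = $18,104,989.60.
So DOL = total CM / EBIT = $28,172,789.60 / $18,104,989.60 = 1.5561.
Operating income changes by 1.5561 × -26.8% = -41.7%.

-41.7%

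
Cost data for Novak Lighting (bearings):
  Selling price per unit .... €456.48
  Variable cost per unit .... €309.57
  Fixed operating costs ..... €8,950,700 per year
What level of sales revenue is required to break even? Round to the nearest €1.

CM per unit = €456.48 − €309.57 = €146.91; CM ratio = €146.91 / €456.48 = 0.3218.
Break-even revenue = fixed costs × price ÷ CM = €8,950,700 × €456.48 ÷ €146.91 = €27,811,691.

€27,811,691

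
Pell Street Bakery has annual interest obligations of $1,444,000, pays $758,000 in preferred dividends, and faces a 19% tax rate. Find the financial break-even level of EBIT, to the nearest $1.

$2,379,802

Grossing the preferred dividend up to pre-tax terms: $758,000 / (1 − 0.19) = $935,802.47.
Financial break-even EBIT = interest + D_p ÷ (1 − t) = $1,444,000 + $935,802.47 = $2,379,802.47.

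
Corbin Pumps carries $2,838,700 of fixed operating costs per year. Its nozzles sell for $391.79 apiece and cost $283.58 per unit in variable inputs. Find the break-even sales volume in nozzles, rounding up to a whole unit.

26,234 nozzles

Contribution margin per unit = $391.79 − $283.58 = $108.21.
Units to break even: $2,838,700 ÷ $108.21 = 26,233.25, rounded up to 26,234.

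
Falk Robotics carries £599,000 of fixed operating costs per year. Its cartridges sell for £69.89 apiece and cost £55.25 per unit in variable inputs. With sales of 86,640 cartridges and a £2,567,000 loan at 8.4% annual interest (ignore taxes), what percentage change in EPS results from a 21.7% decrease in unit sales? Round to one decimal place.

At 86,640 units, contribution = 86,640 × £14.64 = £1,268,409.60.
EBIT = £1,268,409.60 − £599,000 = £669,409.60.
After interest of £215,628.00, pre-tax earnings = £453,781.60.
DCL = total CM / (EBIT − I) = £1,268,409.60 / £453,781.60 = 2.7952.
EPS therefore changes by 2.7952 × (-21.7%) = -60.7%.

-60.7%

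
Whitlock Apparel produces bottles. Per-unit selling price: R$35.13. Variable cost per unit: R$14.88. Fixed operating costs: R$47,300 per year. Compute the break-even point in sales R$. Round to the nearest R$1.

R$82,057

CM per unit = R$35.13 − R$14.88 = R$20.25; CM ratio = R$20.25 / R$35.13 = 0.5764.
Break-even revenue = fixed costs × price ÷ CM = R$47,300 × R$35.13 ÷ R$20.25 = R$82,057.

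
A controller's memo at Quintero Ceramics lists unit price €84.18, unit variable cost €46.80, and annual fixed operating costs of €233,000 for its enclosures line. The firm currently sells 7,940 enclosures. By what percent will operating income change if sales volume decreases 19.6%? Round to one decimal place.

-91.2%

Contribution at this volume is 7,940 × €37.38 = €296,797.20.
Operating income = contribution − fixed costs = €296,797.20 − €233,000 = €63,797.20.
So DOL = total CM / EBIT = €296,797.20 / €63,797.20 = 4.6522.
%ΔEBIT = DOL × %ΔSales = 4.6522 × -19.6% = -91.2%.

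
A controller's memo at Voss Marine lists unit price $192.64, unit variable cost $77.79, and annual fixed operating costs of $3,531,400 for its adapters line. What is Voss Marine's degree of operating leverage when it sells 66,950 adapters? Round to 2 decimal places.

1.85

Total contribution margin = 66,950 × $114.85 = $7,689,207.50.
Subtracting fixed costs: EBIT = $7,689,207.50 − $3,531,400 = $4,157,807.50.
So DOL = total CM / EBIT = $7,689,207.50 / $4,157,807.50 = 1.8493.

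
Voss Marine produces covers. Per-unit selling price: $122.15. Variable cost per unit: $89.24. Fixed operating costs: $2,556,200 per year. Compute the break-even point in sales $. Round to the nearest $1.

CM per unit = $122.15 − $89.24 = $32.91; CM ratio = $32.91 / $122.15 = 0.2694.
Break-even revenue = fixed costs × price ÷ CM = $2,556,200 × $122.15 ÷ $32.91 = $9,487,689.

$9,487,689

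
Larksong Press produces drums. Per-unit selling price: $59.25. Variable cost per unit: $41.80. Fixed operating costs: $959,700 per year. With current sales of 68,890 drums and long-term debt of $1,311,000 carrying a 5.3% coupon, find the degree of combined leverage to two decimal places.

At 68,890 units, contribution = 68,890 × $17.45 = $1,202,130.50.
Operating income = contribution − fixed costs = $1,202,130.50 − $959,700 = $242,430.50. Interest = $69,483.00.
DOL = $1,202,130.50 ÷ $242,430.50 = 4.9587; DFL = $242,430.50 ÷ $172,947.50 = 1.4018.
DCL = DOL × DFL = 4.9587 × 1.4018 = 6.9511.

6.95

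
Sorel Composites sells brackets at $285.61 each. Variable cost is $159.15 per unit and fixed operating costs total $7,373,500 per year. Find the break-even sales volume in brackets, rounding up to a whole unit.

58,307 brackets

Each unit contributes $285.61 − $159.15 = $126.46.
Break-even Q = $7,373,500 / $126.46 = 58,306.97 → 58,307 brackets.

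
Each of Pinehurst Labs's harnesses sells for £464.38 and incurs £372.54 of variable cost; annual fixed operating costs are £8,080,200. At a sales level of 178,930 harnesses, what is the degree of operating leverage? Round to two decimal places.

Contribution at this volume is 178,930 × £91.84 = £16,432,931.20.
EBIT = £16,432,931.20 − £8,080,200 = £8,352,731.20.
So DOL = total CM / EBIT = £16,432,931.20 / £8,352,731.20 = 1.9674.

1.97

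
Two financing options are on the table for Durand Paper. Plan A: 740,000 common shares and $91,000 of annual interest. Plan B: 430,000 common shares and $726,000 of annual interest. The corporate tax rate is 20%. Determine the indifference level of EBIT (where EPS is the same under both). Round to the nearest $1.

$1,606,806

Set EPS_A = EPS_B: (EBIT − $91,000)(1 − 0.20) ÷ 740,000 = (EBIT − $726,000)(1 − 0.20) ÷ 430,000.
Cancelling (1 − t) and cross-multiplying: 430,000·(EBIT − 91,000) = 740,000·(EBIT − 726,000).
EBIT × (740,000 − 430,000) = 726,000 × 740,000 − 91,000 × 430,000 = 498,110,000,000, so EBIT = 498,110,000,000 ÷ 310,000 = 1,606,806.45.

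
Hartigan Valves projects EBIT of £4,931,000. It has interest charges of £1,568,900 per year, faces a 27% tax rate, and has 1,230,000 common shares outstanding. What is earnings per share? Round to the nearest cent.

Interest = £1,568,900.00, so EBT = £4,931,000 − £1,568,900.00 = £3,362,100.00.
After tax at 27%: net income = £3,362,100.00 × 0.73 = £2,454,333.00.
Per share: £2,454,333.00 / 1,230,000 shares = £2.00.

£2.00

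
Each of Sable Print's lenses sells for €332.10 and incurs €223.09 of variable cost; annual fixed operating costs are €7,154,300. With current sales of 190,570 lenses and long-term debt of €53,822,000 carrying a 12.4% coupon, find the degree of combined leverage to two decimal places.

At 190,570 units, contribution = 190,570 × €109.01 = €20,774,035.70.
Operating income = contribution − fixed costs = €20,774,035.70 − €7,154,300 = €13,619,735.70. Interest = €6,673,928.00.
DOL = €20,774,035.70 ÷ €13,619,735.70 = 1.5253; DFL = €13,619,735.70 ÷ €6,945,807.70 = 1.9609.
DCL = DOL × DFL = 1.5253 × 1.9609 = 2.9910.

2.99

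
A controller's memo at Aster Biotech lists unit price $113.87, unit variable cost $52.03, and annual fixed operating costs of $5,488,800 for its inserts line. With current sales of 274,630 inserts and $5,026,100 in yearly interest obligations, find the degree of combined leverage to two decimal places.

2.63

Total contribution margin = 274,630 × $61.84 = $16,983,119.20.
EBIT = $16,983,119.20 − $5,488,800 = $11,494,319.20. Interest = $5,026,100.00.
DOL = $16,983,119.20 ÷ $11,494,319.20 = 1.4775; DFL = $11,494,319.20 ÷ $6,468,219.20 = 1.7770.
DCL = DOL × DFL = 1.4775 × 1.7770 = 2.6255.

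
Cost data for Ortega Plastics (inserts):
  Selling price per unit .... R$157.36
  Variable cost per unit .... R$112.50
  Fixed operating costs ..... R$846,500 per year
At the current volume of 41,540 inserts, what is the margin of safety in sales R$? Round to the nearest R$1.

R$3,567,380

Each unit contributes R$157.36 − R$112.50 = R$44.86. Break-even units = R$846,500 ÷ R$44.86 = 18,869.82; break-even revenue = 18,869.82 × R$157.36 = R$2,969,354.44.
Current sales = 41,540 × R$157.36 = R$6,536,734.40.
Margin of safety = R$6,536,734.40 − R$2,969,354.44 = R$3,567,380.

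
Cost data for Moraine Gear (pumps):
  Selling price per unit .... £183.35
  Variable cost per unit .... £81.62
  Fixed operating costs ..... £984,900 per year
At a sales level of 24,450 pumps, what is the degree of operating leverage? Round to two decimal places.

Contribution at this volume is 24,450 × £101.73 = £2,487,298.50.
Operating income = contribution − fixed costs = £2,487,298.50 − £984,900 = £1,502,398.50.
Degree of operating leverage = £2,487,298.50 / £1,502,398.50 = 1.6556.

1.66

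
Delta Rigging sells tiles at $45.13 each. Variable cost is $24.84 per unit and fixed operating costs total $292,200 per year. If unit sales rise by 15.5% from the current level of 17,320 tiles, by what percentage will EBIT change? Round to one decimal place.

+92.0%

Contribution at this volume is 17,320 × $20.29 = $351,422.80.
Subtracting fixed costs: EBIT = $351,422.80 − $292,200 = $59,222.80.
DOL = contribution ÷ EBIT = $351,422.80 ÷ $59,222.80 = 5.9339.
So EBIT moves 5.9339 × (+15.5%) = +92.0%.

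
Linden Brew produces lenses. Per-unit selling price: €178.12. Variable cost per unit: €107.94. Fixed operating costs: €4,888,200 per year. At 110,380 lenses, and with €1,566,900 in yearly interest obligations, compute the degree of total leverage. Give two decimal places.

6.00

Total contribution margin = 110,380 × €70.18 = €7,746,468.40.
Operating income = contribution − fixed costs = €7,746,468.40 − €4,888,200 = €2,858,268.40. Interest = €1,566,900.00, so EBIT − I = €1,291,368.40.
Degree of total leverage = total CM / (EBIT − interest) = €7,746,468.40 / €1,291,368.40 = 5.9987.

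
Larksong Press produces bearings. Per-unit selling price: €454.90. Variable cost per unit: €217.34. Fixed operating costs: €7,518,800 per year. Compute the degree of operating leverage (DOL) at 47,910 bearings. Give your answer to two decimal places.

2.95

At 47,910 units, contribution = 47,910 × €237.56 = €11,381,499.60.
Operating income = contribution − fixed costs = €11,381,499.60 − €7,518,800 = €3,862,699.60.
Degree of operating leverage = €11,381,499.60 / €3,862,699.60 = 2.9465.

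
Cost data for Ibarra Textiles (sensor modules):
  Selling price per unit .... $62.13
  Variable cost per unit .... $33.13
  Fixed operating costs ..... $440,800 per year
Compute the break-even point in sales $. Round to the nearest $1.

$944,376

CM per unit = $62.13 − $33.13 = $29.00; CM ratio = $29.00 / $62.13 = 0.4668.
Break-even sales = FC ÷ CM ratio = $440,800 × $62.13 / $29.00 = $944,376.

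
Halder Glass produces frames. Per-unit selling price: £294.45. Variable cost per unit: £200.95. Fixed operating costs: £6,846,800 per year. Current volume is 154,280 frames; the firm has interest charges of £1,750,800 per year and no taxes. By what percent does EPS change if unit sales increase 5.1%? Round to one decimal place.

Contribution at this volume is 154,280 × £93.50 = £14,425,180.00.
EBIT = £14,425,180.00 − £6,846,800 = £7,578,380.00.
After interest of £1,750,800.00, pre-tax earnings = £5,827,580.00.
DCL = total CM / (EBIT − I) = £14,425,180.00 / £5,827,580.00 = 2.4753.
%ΔEPS = DCL × %ΔSales = 2.4753 × +5.1% = +12.6%.

+12.6%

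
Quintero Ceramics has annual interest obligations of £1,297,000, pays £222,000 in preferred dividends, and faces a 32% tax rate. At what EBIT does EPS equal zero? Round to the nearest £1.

£1,623,471

Grossing the preferred dividend up to pre-tax terms: £222,000 / (1 − 0.32) = £326,470.59.
EPS = 0 when EBIT covers interest plus the pre-tax preferred burden: £1,297,000 + £326,470.59 = £1,623,470.59.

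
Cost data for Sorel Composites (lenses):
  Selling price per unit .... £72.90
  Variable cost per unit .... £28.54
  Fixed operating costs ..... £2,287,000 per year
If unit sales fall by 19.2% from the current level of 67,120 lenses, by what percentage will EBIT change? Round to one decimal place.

At 67,120 units, contribution = 67,120 × £44.36 = £2,977,443.20.
Subtracting fixed costs: EBIT = £2,977,443.20 − £2,287,000 = £690,443.20.
So DOL = total CM / EBIT = £2,977,443.20 / £690,443.20 = 4.3124.
So EBIT moves 4.3124 × (-19.2%) = -82.8%.

-82.8%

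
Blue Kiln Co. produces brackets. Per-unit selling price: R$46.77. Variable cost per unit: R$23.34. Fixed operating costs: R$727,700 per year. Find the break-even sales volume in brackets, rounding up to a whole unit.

31,059 brackets

Contribution margin per unit = R$46.77 − R$23.34 = R$23.43.
Break-even Q = R$727,700 / R$23.43 = 31,058.47 → 31,059 brackets.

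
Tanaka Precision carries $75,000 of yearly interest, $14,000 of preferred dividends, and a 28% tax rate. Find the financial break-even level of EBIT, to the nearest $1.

$94,444

Grossing the preferred dividend up to pre-tax terms: $14,000 / (1 − 0.28) = $19,444.44.
EPS = 0 when EBIT covers interest plus the pre-tax preferred burden: $75,000 + $19,444.44 = $94,444.44.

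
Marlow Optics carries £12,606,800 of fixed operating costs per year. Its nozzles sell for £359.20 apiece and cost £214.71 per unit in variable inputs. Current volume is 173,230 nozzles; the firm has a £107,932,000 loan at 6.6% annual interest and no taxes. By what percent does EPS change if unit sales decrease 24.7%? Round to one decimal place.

-116.7%

Contribution at this volume is 173,230 × £144.49 = £25,030,002.70.
EBIT = £25,030,002.70 − £12,606,800 = £12,423,202.70.
Interest = £7,123,512.00, so EBIT − I = £5,299,690.70.
DCL = total CM / (EBIT − I) = £25,030,002.70 / £5,299,690.70 = 4.7229.
%ΔEPS = DCL × %ΔSales = 4.7229 × -24.7% = -116.7%.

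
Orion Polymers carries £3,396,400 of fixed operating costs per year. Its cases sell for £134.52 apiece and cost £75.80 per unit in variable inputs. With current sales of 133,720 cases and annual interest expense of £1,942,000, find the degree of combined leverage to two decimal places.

Contribution at this volume is 133,720 × £58.72 = £7,852,038.40.
Operating income = contribution − fixed costs = £7,852,038.40 − £3,396,400 = £4,455,638.40. Interest = £1,942,000.00, so EBIT − I = £2,513,638.40.
DCL = contribution ÷ (EBIT − I) = £7,852,038.40 ÷ £2,513,638.40 = 3.1238.

3.12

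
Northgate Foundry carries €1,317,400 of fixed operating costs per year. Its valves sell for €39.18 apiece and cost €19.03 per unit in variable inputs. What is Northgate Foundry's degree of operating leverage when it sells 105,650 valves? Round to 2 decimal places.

2.62

Contribution at this volume is 105,650 × €20.15 = €2,128,847.50.
EBIT = €2,128,847.50 − €1,317,400 = €811,447.50.
So DOL = total CM / EBIT = €2,128,847.50 / €811,447.50 = 2.6235.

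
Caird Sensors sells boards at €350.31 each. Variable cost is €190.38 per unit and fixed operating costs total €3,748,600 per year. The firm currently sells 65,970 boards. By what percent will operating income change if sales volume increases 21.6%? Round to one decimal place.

Total contribution margin = 65,970 × €159.93 = €10,550,582.10.
EBIT = €10,550,582.10 − €3,748,600 = €6,801,982.10.
DOL = contribution ÷ EBIT = €10,550,582.10 ÷ €6,801,982.10 = 1.5511.
Operating income changes by 1.5511 × +21.6% = +33.5%.

+33.5%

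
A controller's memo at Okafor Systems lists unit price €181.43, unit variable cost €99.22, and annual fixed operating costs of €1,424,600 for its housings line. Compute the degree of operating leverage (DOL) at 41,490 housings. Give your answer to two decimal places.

Contribution at this volume is 41,490 × €82.21 = €3,410,892.90.
Subtracting fixed costs: EBIT = €3,410,892.90 − €1,424,600 = €1,986,292.90.
So DOL = total CM / EBIT = €3,410,892.90 / €1,986,292.90 = 1.7172.

1.72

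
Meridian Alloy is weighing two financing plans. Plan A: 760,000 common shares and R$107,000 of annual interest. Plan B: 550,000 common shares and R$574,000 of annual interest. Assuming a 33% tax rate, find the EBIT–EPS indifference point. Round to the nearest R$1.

At indifference, (EBIT − 107,000)(1 − t)/760,000 = (EBIT − 574,000)(1 − t)/550,000.
Cancelling (1 − t) and cross-multiplying: 550,000·(EBIT − 107,000) = 760,000·(EBIT − 574,000).
EBIT × (760,000 − 550,000) = 574,000 × 760,000 − 107,000 × 550,000 = 377,390,000,000, so EBIT = 377,390,000,000 ÷ 210,000 = 1,797,095.24.

R$1,797,095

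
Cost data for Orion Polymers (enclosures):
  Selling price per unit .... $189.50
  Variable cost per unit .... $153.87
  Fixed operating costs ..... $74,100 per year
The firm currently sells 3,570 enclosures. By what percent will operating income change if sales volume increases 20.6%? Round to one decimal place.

Contribution at this volume is 3,570 × $35.63 = $127,199.10.
Subtracting fixed costs: EBIT = $127,199.10 − $74,100 = $53,099.10.
DOL = contribution ÷ EBIT = $127,199.10 ÷ $53,099.10 = 2.3955.
%ΔEBIT = DOL × %ΔSales = 2.3955 × +20.6% = +49.3%.

+49.3%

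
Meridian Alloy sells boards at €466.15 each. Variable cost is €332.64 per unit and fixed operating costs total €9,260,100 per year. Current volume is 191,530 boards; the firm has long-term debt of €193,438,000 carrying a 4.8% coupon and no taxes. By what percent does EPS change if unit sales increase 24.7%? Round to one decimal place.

At 191,530 units, contribution = 191,530 × €133.51 = €25,571,170.30.
Operating income = contribution − fixed costs = €25,571,170.30 − €9,260,100 = €16,311,070.30.
Interest = €9,285,024.00, so EBIT − I = €7,026,046.30.
Degree of combined leverage = contribution ÷ (EBIT − I) = €25,571,170.30 ÷ €7,026,046.30 = 3.6395.
EPS therefore changes by 3.6395 × (+24.7%) = +89.9%.

+89.9%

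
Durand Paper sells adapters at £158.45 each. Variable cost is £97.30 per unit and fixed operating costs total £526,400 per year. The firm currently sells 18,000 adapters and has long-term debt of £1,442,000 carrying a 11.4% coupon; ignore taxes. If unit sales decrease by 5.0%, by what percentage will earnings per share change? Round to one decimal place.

Total contribution margin = 18,000 × £61.15 = £1,100,700.00.
Operating income = contribution − fixed costs = £1,100,700.00 − £526,400 = £574,300.00.
After interest of £164,388.00, pre-tax earnings = £409,912.00.
Degree of combined leverage = contribution ÷ (EBIT − I) = £1,100,700.00 ÷ £409,912.00 = 2.6852.
%ΔEPS = DCL × %ΔSales = 2.6852 × -5.0% = -13.4%.

-13.4%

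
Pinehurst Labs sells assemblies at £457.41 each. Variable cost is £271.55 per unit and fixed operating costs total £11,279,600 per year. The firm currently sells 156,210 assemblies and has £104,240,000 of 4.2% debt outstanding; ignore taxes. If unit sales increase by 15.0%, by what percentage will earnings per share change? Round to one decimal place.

+32.6%

At 156,210 units, contribution = 156,210 × £185.86 = £29,033,190.60.
EBIT = £29,033,190.60 − £11,279,600 = £17,753,590.60.
After interest of £4,378,080.00, pre-tax earnings = £13,375,510.60.
DCL = total CM / (EBIT − I) = £29,033,190.60 / £13,375,510.60 = 2.1706.
EPS therefore changes by 2.1706 × (+15.0%) = +32.6%.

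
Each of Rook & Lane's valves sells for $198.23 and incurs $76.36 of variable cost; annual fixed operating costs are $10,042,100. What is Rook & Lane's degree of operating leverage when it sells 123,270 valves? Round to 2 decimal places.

3.02

At 123,270 units, contribution = 123,270 × $121.87 = $15,022,914.90.
EBIT = $15,022,914.90 − $10,042,100 = $4,980,814.90.
Degree of operating leverage = $15,022,914.90 / $4,980,814.90 = 3.0162.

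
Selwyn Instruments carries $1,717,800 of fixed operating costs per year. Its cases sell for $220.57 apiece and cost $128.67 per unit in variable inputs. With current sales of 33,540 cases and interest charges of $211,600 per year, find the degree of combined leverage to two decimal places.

Contribution at this volume is 33,540 × $91.90 = $3,082,326.00.
Operating income = contribution − fixed costs = $3,082,326.00 − $1,717,800 = $1,364,526.00. Interest = $211,600.00, so EBIT − I = $1,152,926.00.
DCL = contribution ÷ (EBIT − I) = $3,082,326.00 ÷ $1,152,926.00 = 2.6735.

2.67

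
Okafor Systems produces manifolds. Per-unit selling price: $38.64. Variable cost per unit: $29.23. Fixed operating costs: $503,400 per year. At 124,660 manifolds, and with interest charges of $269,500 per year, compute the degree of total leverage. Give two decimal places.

Contribution at this volume is 124,660 × $9.41 = $1,173,050.60.
EBIT = $1,173,050.60 − $503,400 = $669,650.60. Interest = $269,500.00.
DOL = $1,173,050.60 ÷ $669,650.60 = 1.7517; DFL = $669,650.60 ÷ $400,150.60 = 1.6735.
Combined leverage = 1.7517 × 1.6735 = 2.9315.

2.93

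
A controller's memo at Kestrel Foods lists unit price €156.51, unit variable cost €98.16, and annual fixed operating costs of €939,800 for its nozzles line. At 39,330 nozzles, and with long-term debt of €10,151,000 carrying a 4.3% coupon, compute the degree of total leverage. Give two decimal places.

Contribution at this volume is 39,330 × €58.35 = €2,294,905.50.
Subtracting fixed costs: EBIT = €2,294,905.50 − €939,800 = €1,355,105.50. Interest = €436,493.00.
DOL = €2,294,905.50 ÷ €1,355,105.50 = 1.6935; DFL = €1,355,105.50 ÷ €918,612.50 = 1.4752.
DCL = DOL × DFL = 1.6935 × 1.4752 = 2.4983.

2.50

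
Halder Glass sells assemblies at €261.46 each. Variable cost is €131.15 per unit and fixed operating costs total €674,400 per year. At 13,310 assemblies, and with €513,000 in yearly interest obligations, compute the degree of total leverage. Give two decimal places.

At 13,310 units, contribution = 13,310 × €130.31 = €1,734,426.10.
EBIT = €1,734,426.10 − €674,400 = €1,060,026.10. Interest = €513,000.00.
DOL = €1,734,426.10 ÷ €1,060,026.10 = 1.6362; DFL = €1,060,026.10 ÷ €547,026.10 = 1.9378.
Combined leverage = 1.6362 × 1.9378 = 3.1706.

3.17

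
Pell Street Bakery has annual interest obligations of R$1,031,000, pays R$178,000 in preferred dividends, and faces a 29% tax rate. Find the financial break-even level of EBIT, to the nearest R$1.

R$1,281,704

Grossing the preferred dividend up to pre-tax terms: R$178,000 / (1 − 0.29) = R$250,704.23.
EPS = 0 when EBIT covers interest plus the pre-tax preferred burden: R$1,031,000 + R$250,704.23 = R$1,281,704.23.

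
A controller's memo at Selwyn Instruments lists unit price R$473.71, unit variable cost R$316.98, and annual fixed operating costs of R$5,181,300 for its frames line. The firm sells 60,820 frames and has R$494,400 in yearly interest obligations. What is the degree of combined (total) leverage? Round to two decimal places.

Contribution at this volume is 60,820 × R$156.73 = R$9,532,318.60.
EBIT = R$9,532,318.60 − R$5,181,300 = R$4,351,018.60. Interest = R$494,400.00.
DOL = R$9,532,318.60 ÷ R$4,351,018.60 = 2.1908; DFL = R$4,351,018.60 ÷ R$3,856,618.60 = 1.1282.
DCL = DOL × DFL = 2.1908 × 1.1282 = 2.4717.

2.47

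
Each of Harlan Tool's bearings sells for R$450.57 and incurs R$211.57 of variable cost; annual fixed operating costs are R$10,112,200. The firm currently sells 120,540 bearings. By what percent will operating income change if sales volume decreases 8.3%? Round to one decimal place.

Total contribution margin = 120,540 × R$239.00 = R$28,809,060.00.
Operating income = contribution − fixed costs = R$28,809,060.00 − R$10,112,200 = R$18,696,860.00.
Degree of operating leverage = R$28,809,060.00 / R$18,696,860.00 = 1.5409.
Operating income changes by 1.5409 × -8.3% = -12.8%.

-12.8%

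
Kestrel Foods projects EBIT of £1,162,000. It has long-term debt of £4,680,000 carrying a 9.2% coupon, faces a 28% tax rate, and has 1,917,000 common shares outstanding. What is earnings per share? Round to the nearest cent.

Interest = £430,560.00, so EBT = £1,162,000 − £430,560.00 = £731,440.00.
Net income = £731,440.00 × (1 − 0.28) = £526,636.80.
Per share: £526,636.80 / 1,917,000 shares = £0.27.

£0.27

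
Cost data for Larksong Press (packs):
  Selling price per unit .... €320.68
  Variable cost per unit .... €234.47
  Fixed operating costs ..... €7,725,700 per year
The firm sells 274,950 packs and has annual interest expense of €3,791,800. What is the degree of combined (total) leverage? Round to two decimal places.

Total contribution margin = 274,950 × €86.21 = €23,703,439.50.
Operating income = contribution − fixed costs = €23,703,439.50 − €7,725,700 = €15,977,739.50. Interest = €3,791,800.00.
DOL = €23,703,439.50 ÷ €15,977,739.50 = 1.4835; DFL = €15,977,739.50 ÷ €12,185,939.50 = 1.3112.
Combined leverage = 1.4835 × 1.3112 = 1.9452.

1.95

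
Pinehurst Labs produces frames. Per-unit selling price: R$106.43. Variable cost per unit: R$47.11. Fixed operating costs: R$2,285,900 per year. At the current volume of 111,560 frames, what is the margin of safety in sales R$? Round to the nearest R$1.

R$7,772,044

Each unit contributes R$106.43 − R$47.11 = R$59.32. Break-even units = R$2,285,900 ÷ R$59.32 = 38,535.06; break-even revenue = 38,535.06 × R$106.43 = R$4,101,286.87.
Actual sales revenue = 111,560 × R$106.43 = R$11,873,330.80.
Margin of safety = R$11,873,330.80 − R$4,101,286.87 = R$7,772,044.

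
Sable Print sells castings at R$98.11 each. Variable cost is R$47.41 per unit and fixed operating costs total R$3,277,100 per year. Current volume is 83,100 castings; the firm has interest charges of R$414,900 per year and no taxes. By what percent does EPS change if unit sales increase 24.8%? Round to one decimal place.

+200.5%

Contribution at this volume is 83,100 × R$50.70 = R$4,213,170.00.
EBIT = R$4,213,170.00 − R$3,277,100 = R$936,070.00.
After interest of R$414,900.00, pre-tax earnings = R$521,170.00.
Degree of combined leverage = contribution ÷ (EBIT − I) = R$4,213,170.00 ÷ R$521,170.00 = 8.0841.
%ΔEPS = DCL × %ΔSales = 8.0841 × +24.8% = +200.5%.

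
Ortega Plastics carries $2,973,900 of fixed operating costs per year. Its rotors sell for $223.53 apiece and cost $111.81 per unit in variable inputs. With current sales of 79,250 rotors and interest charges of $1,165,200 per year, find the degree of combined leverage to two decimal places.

Contribution at this volume is 79,250 × $111.72 = $8,853,810.00.
Operating income = contribution − fixed costs = $8,853,810.00 − $2,973,900 = $5,879,910.00. Interest = $1,165,200.00.
DOL = $8,853,810.00 ÷ $5,879,910.00 = 1.5058; DFL = $5,879,910.00 ÷ $4,714,710.00 = 1.2471.
DCL = DOL × DFL = 1.5058 × 1.2471 = 1.8779.

1.88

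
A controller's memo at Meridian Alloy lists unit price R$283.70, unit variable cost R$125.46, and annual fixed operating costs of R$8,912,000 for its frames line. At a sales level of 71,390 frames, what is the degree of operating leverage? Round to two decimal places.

4.74

Contribution at this volume is 71,390 × R$158.24 = R$11,296,753.60.
EBIT = R$11,296,753.60 − R$8,912,000 = R$2,384,753.60.
Degree of operating leverage = R$11,296,753.60 / R$2,384,753.60 = 4.7371.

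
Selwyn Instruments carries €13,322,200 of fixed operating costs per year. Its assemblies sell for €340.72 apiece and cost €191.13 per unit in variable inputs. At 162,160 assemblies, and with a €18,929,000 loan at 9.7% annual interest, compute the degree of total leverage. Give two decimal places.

2.67

Contribution at this volume is 162,160 × €149.59 = €24,257,514.40.
EBIT = €24,257,514.40 − €13,322,200 = €10,935,314.40. Interest = €1,836,113.00.
DOL = €24,257,514.40 ÷ €10,935,314.40 = 2.2183; DFL = €10,935,314.40 ÷ €9,099,201.40 = 1.2018.
Combined leverage = 2.2183 × 1.2018 = 2.6660.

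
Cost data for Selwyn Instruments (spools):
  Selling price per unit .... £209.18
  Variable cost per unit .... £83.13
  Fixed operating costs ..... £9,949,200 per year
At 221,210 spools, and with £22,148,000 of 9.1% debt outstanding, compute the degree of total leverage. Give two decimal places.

1.75

Contribution at this volume is 221,210 × £126.05 = £27,883,520.50.
EBIT = £27,883,520.50 − £9,949,200 = £17,934,320.50. Interest = £2,015,468.00, so EBIT − I = £15,918,852.50.
Degree of total leverage = total CM / (EBIT − interest) = £27,883,520.50 / £15,918,852.50 = 1.7516.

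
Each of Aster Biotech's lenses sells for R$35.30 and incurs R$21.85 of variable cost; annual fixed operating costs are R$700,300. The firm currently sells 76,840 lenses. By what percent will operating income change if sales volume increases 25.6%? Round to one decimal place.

Contribution at this volume is 76,840 × R$13.45 = R$1,033,498.00.
EBIT = R$1,033,498.00 − R$700,300 = R$333,198.00.
DOL = contribution ÷ EBIT = R$1,033,498.00 ÷ R$333,198.00 = 3.1018.
Operating income changes by 3.1018 × +25.6% = +79.4%.

+79.4%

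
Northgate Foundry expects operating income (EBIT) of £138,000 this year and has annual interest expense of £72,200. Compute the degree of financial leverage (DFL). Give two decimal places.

Annual interest charges come to £72,200.00.
Degree of financial leverage = EBIT / (EBIT − interest) = £138,000 / £65,800.00 = 2.0973.

2.10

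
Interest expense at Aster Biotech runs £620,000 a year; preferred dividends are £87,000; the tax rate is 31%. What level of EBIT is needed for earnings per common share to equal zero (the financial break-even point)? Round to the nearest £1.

£746,087

Preferred dividends are paid after tax, so their pre-tax equivalent is £87,000 ÷ (1 − 0.31) = £126,086.96.
EPS = 0 when EBIT covers interest plus the pre-tax preferred burden: £620,000 + £126,086.96 = £746,086.96.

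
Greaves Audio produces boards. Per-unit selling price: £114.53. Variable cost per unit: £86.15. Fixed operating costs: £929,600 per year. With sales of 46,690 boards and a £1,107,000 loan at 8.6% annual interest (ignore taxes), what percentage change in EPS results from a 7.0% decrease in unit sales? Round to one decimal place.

Contribution at this volume is 46,690 × £28.38 = £1,325,062.20.
Subtracting fixed costs: EBIT = £1,325,062.20 − £929,600 = £395,462.20.
After interest of £95,202.00, pre-tax earnings = £300,260.20.
DCL = total CM / (EBIT − I) = £1,325,062.20 / £300,260.20 = 4.4130.
EPS therefore changes by 4.4130 × (-7.0%) = -30.9%.

-30.9%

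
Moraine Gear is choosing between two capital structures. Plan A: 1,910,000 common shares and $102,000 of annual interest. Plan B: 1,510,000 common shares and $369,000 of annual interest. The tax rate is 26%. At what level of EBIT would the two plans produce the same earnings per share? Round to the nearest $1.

Set EPS_A = EPS_B: (EBIT − $102,000)(1 − 0.26) ÷ 1,910,000 = (EBIT − $369,000)(1 − 0.26) ÷ 1,510,000.
Cancelling (1 − t) and cross-multiplying: 1,510,000·(EBIT − 102,000) = 1,910,000·(EBIT − 369,000).
Solving, EBIT = (369,000·1,910,000 − 102,000·1,510,000) / (1,910,000 − 1,510,000) = 550,770,000,000 / 400,000 = 1,376,925.00.

$1,376,925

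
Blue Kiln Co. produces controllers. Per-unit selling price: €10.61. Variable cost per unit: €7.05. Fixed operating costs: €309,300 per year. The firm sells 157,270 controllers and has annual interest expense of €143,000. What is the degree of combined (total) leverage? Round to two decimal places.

Contribution at this volume is 157,270 × €3.56 = €559,881.20.
Subtracting fixed costs: EBIT = €559,881.20 − €309,300 = €250,581.20. Interest = €143,000.00, so EBIT − I = €107,581.20.
DCL = contribution ÷ (EBIT − I) = €559,881.20 ÷ €107,581.20 = 5.2043.

5.20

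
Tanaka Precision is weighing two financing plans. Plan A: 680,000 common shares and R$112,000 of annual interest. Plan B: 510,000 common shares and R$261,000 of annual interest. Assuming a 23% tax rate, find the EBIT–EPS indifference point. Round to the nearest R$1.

R$708,000

Set EPS_A = EPS_B: (EBIT − R$112,000)(1 − 0.23) ÷ 680,000 = (EBIT − R$261,000)(1 − 0.23) ÷ 510,000.
Cancelling (1 − t) and cross-multiplying: 510,000·(EBIT − 112,000) = 680,000·(EBIT − 261,000).
EBIT × (680,000 − 510,000) = 261,000 × 680,000 − 112,000 × 510,000 = 120,360,000,000, so EBIT = 120,360,000,000 ÷ 170,000 = 708,000.00.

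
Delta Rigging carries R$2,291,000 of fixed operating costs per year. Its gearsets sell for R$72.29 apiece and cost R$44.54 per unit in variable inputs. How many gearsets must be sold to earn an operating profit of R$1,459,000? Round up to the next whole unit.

Unit CM = price − variable cost = R$72.29 − R$44.54 = R$27.75.
Required volume = (fixed costs + target profit) ÷ CM = (R$2,291,000 + R$1,459,000) ÷ R$27.75 = 135,135.14, so 135,136 gearsets.

135,136 gearsets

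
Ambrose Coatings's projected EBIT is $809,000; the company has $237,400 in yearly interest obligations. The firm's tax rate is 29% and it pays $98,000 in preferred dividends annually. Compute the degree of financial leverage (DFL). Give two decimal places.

Annual interest charges come to $237,400.00.
Preferred dividends grossed up pre-tax: $98,000 / (1 − 0.29) = $138,028.17.
DFL = EBIT ÷ [EBIT − I − D_p/(1−t)] = $809,000 ÷ [$809,000 − $237,400.00 − $138,028.17] = $809,000 ÷ $433,571.83 = 1.8659.

1.87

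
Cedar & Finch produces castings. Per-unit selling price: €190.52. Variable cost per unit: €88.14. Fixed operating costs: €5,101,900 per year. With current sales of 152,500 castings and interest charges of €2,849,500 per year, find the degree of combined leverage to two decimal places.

2.04

Contribution at this volume is 152,500 × €102.38 = €15,612,950.00.
EBIT = €15,612,950.00 − €5,101,900 = €10,511,050.00. Interest = €2,849,500.00.
DOL = €15,612,950.00 ÷ €10,511,050.00 = 1.4854; DFL = €10,511,050.00 ÷ €7,661,550.00 = 1.3719.
Combined leverage = 1.4854 × 1.3719 = 2.0378.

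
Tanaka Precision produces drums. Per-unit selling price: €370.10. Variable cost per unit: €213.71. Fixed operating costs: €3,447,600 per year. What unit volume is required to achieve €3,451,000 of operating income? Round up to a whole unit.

44,112 drums

Each unit contributes €370.10 − €213.71 = €156.39.
Need Q such that Q × €156.39 − €3,447,600 = €3,451,000, i.e. Q = €6,898,600 / €156.39 = 44,111.52 → 44,112.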